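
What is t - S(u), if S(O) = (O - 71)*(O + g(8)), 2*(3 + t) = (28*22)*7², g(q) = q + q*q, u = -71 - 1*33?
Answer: 9489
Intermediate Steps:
u = -104 (u = -71 - 33 = -104)
g(q) = q + q²
t = 15089 (t = -3 + ((28*22)*7²)/2 = -3 + (616*49)/2 = -3 + (½)*30184 = -3 + 15092 = 15089)
S(O) = (-71 + O)*(72 + O) (S(O) = (O - 71)*(O + 8*(1 + 8)) = (-71 + O)*(O + 8*9) = (-71 + O)*(O + 72) = (-71 + O)*(72 + O))
t - S(u) = 15089 - (-5112 - 104 + (-104)²) = 15089 - (-5112 - 104 + 10816) = 15089 - 1*5600 = 15089 - 5600 = 9489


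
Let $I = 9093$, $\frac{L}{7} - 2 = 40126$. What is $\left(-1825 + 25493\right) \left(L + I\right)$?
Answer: $6863459652$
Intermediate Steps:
$L = 280896$ ($L = 14 + 7 \cdot 40126 = 14 + 280882 = 280896$)
$\left(-1825 + 25493\right) \left(L + I\right) = \left(-1825 + 25493\right) \left(280896 + 9093\right) = 23668 \cdot 289989 = 6863459652$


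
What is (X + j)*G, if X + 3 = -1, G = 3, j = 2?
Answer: -6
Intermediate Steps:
X = -4 (X = -3 - 1 = -4)
(X + j)*G = (-4 + 2)*3 = -2*3 = -6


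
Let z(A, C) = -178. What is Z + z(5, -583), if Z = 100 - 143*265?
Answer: -37973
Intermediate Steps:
Z = -37795 (Z = 100 - 37895 = -37795)
Z + z(5, -583) = -37795 - 178 = -37973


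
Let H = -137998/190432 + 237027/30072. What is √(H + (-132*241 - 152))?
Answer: I*√580189426357585847/4260916 ≈ 178.76*I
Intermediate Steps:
H = 121987053/17043664 (H = -137998*1/190432 + 237027*(1/30072) = -68999/95216 + 11287/1432 = 121987053/17043664 ≈ 7.1573)
√(H + (-132*241 - 152)) = √(121987053/17043664 + (-132*241 - 152)) = √(121987053/17043664 + (-31812 - 152)) = √(121987053/17043664 - 31964) = √(-544661689043/17043664) = I*√580189426357585847/4260916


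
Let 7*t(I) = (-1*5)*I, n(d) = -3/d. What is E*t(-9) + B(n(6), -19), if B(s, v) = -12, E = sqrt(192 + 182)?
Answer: -12 + 45*sqrt(374)/7 ≈ 112.32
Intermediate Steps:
E = sqrt(374) ≈ 19.339
t(I) = -5*I/7 (t(I) = ((-1*5)*I)/7 = (-5*I)/7 = -5*I/7)
E*t(-9) + B(n(6), -19) = sqrt(374)*(-5/7*(-9)) - 12 = sqrt(374)*(45/7) - 12 = 45*sqrt(374)/7 - 12 = -12 + 45*sqrt(374)/7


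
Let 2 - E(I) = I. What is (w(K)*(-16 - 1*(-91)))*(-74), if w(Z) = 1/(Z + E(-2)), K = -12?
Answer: 2775/4 ≈ 693.75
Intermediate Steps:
E(I) = 2 - I
w(Z) = 1/(4 + Z) (w(Z) = 1/(Z + (2 - 1*(-2))) = 1/(Z + (2 + 2)) = 1/(Z + 4) = 1/(4 + Z))
(w(K)*(-16 - 1*(-91)))*(-74) = ((-16 - 1*(-91))/(4 - 12))*(-74) = ((-16 + 91)/(-8))*(-74) = -1/8*75*(-74) = -75/8*(-74) = 2775/4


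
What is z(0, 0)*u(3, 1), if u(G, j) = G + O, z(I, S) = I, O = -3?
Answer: 0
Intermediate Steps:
u(G, j) = -3 + G (u(G, j) = G - 3 = -3 + G)
z(0, 0)*u(3, 1) = 0*(-3 + 3) = 0*0 = 0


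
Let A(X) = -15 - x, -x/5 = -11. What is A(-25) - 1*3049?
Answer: -3119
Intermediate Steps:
x = 55 (x = -5*(-11) = 55)
A(X) = -70 (A(X) = -15 - 1*55 = -15 - 55 = -70)
A(-25) - 1*3049 = -70 - 1*3049 = -70 - 3049 = -3119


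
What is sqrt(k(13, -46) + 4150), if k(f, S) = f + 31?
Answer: 3*sqrt(466) ≈ 64.761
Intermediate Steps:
k(f, S) = 31 + f
sqrt(k(13, -46) + 4150) = sqrt((31 + 13) + 4150) = sqrt(44 + 4150) = sqrt(4194) = 3*sqrt(466)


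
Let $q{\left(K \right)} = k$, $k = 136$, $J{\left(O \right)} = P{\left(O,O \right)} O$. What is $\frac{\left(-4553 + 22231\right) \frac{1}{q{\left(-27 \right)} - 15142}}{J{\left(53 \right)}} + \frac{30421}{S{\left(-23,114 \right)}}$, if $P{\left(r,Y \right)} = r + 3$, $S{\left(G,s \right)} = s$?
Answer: $\frac{37635628941}{141036392} \approx 266.85$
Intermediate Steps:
$P{\left(r,Y \right)} = 3 + r$
$J{\left(O \right)} = O \left(3 + O\right)$ ($J{\left(O \right)} = \left(3 + O\right) O = O \left(3 + O\right)$)
$q{\left(K \right)} = 136$
$\frac{\left(-4553 + 22231\right) \frac{1}{q{\left(-27 \right)} - 15142}}{J{\left(53 \right)}} + \frac{30421}{S{\left(-23,114 \right)}} = \frac{\left(-4553 + 22231\right) \frac{1}{136 - 15142}}{53 \left(3 + 53\right)} + \frac{30421}{114} = \frac{17678 \frac{1}{-15006}}{53 \cdot 56} + 30421 \cdot \frac{1}{114} = \frac{17678 \left(- \frac{1}{15006}\right)}{2968} + \frac{30421}{114} = \left(- \frac{8839}{7503}\right) \frac{1}{2968} + \frac{30421}{114} = - \frac{8839}{22268904} + \frac{30421}{114} = \frac{37635628941}{141036392}$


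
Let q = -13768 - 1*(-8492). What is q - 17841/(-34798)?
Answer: -183576407/34798 ≈ -5275.5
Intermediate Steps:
q = -5276 (q = -13768 + 8492 = -5276)
q - 17841/(-34798) = -5276 - 17841/(-34798) = -5276 - 17841*(-1/34798) = -5276 + 17841/34798 = -183576407/34798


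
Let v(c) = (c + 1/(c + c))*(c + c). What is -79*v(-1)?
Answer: -237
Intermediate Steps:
v(c) = 2*c*(c + 1/(2*c)) (v(c) = (c + 1/(2*c))*(2*c) = 2*c*(c + 1/(2*c)))
-79*v(-1) = -79*(1 + 2*(-1)**2) = -79*(1 + 2*1) = -79*(1 + 2) = -79*3 = -237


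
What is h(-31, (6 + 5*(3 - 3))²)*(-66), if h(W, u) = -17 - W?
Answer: -924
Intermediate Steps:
h(-31, (6 + 5*(3 - 3))²)*(-66) = (-17 - 1*(-31))*(-66) = (-17 + 31)*(-66) = 14*(-66) = -924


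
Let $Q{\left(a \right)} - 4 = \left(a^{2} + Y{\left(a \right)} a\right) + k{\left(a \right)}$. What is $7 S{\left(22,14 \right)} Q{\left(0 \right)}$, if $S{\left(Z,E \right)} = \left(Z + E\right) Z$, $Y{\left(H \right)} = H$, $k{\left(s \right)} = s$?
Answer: $22176$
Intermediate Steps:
$Q{\left(a \right)} = 4 + a + 2 a^{2}$ ($Q{\left(a \right)} = 4 + \left(\left(a^{2} + a a\right) + a\right) = 4 + \left(\left(a^{2} + a^{2}\right) + a\right) = 4 + \left(2 a^{2} + a\right) = 4 + \left(a + 2 a^{2}\right) = 4 + a + 2 a^{2}$)
$S{\left(Z,E \right)} = Z \left(E + Z\right)$ ($S{\left(Z,E \right)} = \left(E + Z\right) Z = Z \left(E + Z\right)$)
$7 S{\left(22,14 \right)} Q{\left(0 \right)} = 7 \cdot 22 \left(14 + 22\right) \left(4 + 0 + 2 \cdot 0^{2}\right) = 7 \cdot 22 \cdot 36 \left(4 + 0 + 2 \cdot 0\right) = 7 \cdot 792 \left(4 + 0 + 0\right) = 5544 \cdot 4 = 22176$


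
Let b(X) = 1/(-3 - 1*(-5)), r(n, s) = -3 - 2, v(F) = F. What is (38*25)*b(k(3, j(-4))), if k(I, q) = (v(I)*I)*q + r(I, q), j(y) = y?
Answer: 475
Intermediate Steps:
r(n, s) = -5
k(I, q) = -5 + q*I² (k(I, q) = (I*I)*q - 5 = I²*q - 5 = q*I² - 5 = -5 + q*I²)
b(X) = ½ (b(X) = 1/(-3 + 5) = 1/2 = ½)
(38*25)*b(k(3, j(-4))) = (38*25)*(½) = 950*(½) = 475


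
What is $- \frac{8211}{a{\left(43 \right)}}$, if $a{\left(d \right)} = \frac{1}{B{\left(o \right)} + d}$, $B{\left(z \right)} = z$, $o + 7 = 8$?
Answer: $-361284$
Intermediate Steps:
$o = 1$ ($o = -7 + 8 = 1$)
$a{\left(d \right)} = \frac{1}{1 + d}$
$- \frac{8211}{a{\left(43 \right)}} = - \frac{8211}{\frac{1}{1 + 43}} = - \frac{8211}{\frac{1}{44}} = - 8211 \frac{1}{\frac{1}{44}} = \left(-8211\right) 44 = -361284$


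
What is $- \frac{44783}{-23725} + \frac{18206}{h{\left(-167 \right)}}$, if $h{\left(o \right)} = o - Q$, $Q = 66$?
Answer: $- \frac{421502911}{5527925} \approx -76.25$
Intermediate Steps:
$h{\left(o \right)} = -66 + o$ ($h{\left(o \right)} = o - 66 = -66 + o$)
$- \frac{44783}{-23725} + \frac{18206}{h{\left(-167 \right)}} = - \frac{44783}{-23725} + \frac{18206}{-66 - 167} = \left(-44783\right) \left(- \frac{1}{23725}\right) + \frac{18206}{-233} = \frac{44783}{23725} + 18206 \left(- \frac{1}{233}\right) = \frac{44783}{23725} - \frac{18206}{233} = - \frac{421502911}{5527925}$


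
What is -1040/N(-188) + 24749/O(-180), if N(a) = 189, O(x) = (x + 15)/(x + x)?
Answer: 112250024/2079 ≈ 53992.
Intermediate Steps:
O(x) = (15 + x)/(2*x) (O(x) = (15 + x)/((2*x)) = (15 + x)*(1/(2*x)) = (15 + x)/(2*x))
-1040/N(-188) + 24749/O(-180) = -1040/189 + 24749/(((1/2)*(15 - 180)/(-180))) = -1040*1/189 + 24749/(((1/2)*(-1/180)*(-165))) = -1040/189 + 24749/(11/24) = -1040/189 + 24749*(24/11) = -1040/189 + 593976/11 = 112250024/2079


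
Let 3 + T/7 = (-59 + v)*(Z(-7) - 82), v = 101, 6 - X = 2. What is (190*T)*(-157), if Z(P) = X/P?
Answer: 724779510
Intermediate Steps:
X = 4 (X = 6 - 1*2 = 6 - 2 = 4)
Z(P) = 4/P
T = -24297 (T = -21 + 7*((-59 + 101)*(4/(-7) - 82)) = -21 + 7*(42*(4*(-⅐) - 82)) = -21 + 7*(42*(-4/7 - 82)) = -21 + 7*(42*(-578/7)) = -21 + 7*(-3468) = -21 - 24276 = -24297)
(190*T)*(-157) = (190*(-24297))*(-157) = -4616430*(-157) = 724779510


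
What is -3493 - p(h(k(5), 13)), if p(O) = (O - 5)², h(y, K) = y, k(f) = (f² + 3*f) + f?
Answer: -5093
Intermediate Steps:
k(f) = f² + 4*f
p(O) = (-5 + O)²
-3493 - p(h(k(5), 13)) = -3493 - (-5 + 5*(4 + 5))² = -3493 - (-5 + 5*9)² = -3493 - (-5 + 45)² = -3493 - 1*40² = -3493 - 1*1600 = -3493 - 1600 = -5093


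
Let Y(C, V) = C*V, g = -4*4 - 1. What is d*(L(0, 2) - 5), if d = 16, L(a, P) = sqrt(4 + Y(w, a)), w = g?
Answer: -48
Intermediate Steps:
g = -17 (g = -16 - 1 = -17)
w = -17
L(a, P) = sqrt(4 - 17*a)
d*(L(0, 2) - 5) = 16*(sqrt(4 - 17*0) - 5) = 16*(sqrt(4 + 0) - 5) = 16*(sqrt(4) - 5) = 16*(2 - 5) = 16*(-3) = -48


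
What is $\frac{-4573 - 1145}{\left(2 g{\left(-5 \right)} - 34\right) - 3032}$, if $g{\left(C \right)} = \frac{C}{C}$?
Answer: $\frac{2859}{1532} \approx 1.8662$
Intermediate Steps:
$g{\left(C \right)} = 1$
$\frac{-4573 - 1145}{\left(2 g{\left(-5 \right)} - 34\right) - 3032} = \frac{-4573 - 1145}{\left(2 \cdot 1 - 34\right) - 3032} = - \frac{5718}{\left(2 - 34\right) - 3032} = - \frac{5718}{-32 - 3032} = - \frac{5718}{-3064} = \left(-5718\right) \left(- \frac{1}{3064}\right) = \frac{2859}{1532}$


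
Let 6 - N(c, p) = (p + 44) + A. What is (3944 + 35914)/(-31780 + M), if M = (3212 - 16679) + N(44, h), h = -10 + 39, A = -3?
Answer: -5694/6473 ≈ -0.87965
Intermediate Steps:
h = 29
N(c, p) = -35 - p (N(c, p) = 6 - ((p + 44) - 3) = 6 - ((44 + p) - 3) = 6 - (41 + p) = 6 + (-41 - p) = -35 - p)
M = -13531 (M = (3212 - 16679) + (-35 - 1*29) = -13467 + (-35 - 29) = -13467 - 64 = -13531)
(3944 + 35914)/(-31780 + M) = (3944 + 35914)/(-31780 - 13531) = 39858/(-45311) = 39858*(-1/45311) = -5694/6473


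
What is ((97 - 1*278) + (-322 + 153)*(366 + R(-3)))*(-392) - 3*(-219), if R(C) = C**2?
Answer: 24914609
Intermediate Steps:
((97 - 1*278) + (-322 + 153)*(366 + R(-3)))*(-392) - 3*(-219) = ((97 - 1*278) + (-322 + 153)*(366 + (-3)**2))*(-392) - 3*(-219) = ((97 - 278) - 169*(366 + 9))*(-392) + 657 = (-181 - 169*375)*(-392) + 657 = (-181 - 63375)*(-392) + 657 = -63556*(-392) + 657 = 24913952 + 657 = 24914609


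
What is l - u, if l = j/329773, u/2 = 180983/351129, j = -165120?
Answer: -177345034198/115792863717 ≈ -1.5316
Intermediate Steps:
u = 361966/351129 (u = 2*(180983/351129) = 361966/351129 ≈ 1.0309)
l = -165120/329773 ≈ -0.50071
l - u = -165120/329773 - 1*361966/351129 = -165120/329773 - 361966/351129 = -177345034198/115792863717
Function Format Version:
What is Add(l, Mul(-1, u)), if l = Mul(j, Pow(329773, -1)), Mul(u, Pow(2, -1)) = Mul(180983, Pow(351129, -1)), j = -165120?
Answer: Rational(-177345034198, 115792863717) ≈ -1.5316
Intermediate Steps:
u = Rational(361966, 351129) (u = Mul(2, Mul(180983, Pow(351129, -1))) = Mul(2, Mul(180983, Rational(1, 351129))) = Mul(2, Rational(180983, 351129)) = Rational(361966, 351129) ≈ 1.0309)
l = Rational(-165120, 329773) (l = Mul(-165120, Pow(329773, -1)) = Mul(-165120, Rational(1, 329773)) = Rational(-165120, 329773) ≈ -0.50071)
Add(l, Mul(-1, u)) = Add(Rational(-165120, 329773), Mul(-1, Rational(361966, 351129))) = Add(Rational(-165120, 329773), Rational(-361966, 351129)) = Rational(-177345034198, 115792863717)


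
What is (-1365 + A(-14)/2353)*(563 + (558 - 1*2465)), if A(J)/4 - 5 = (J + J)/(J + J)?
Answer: 4316687424/2353 ≈ 1.8345e+6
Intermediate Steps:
A(J) = 24 (A(J) = 20 + 4*((J + J)/(J + J)) = 20 + 4*((2*J)/((2*J))) = 20 + 4*((2*J)*(1/(2*J))) = 20 + 4*1 = 20 + 4 = 24)
(-1365 + A(-14)/2353)*(563 + (558 - 1*2465)) = (-1365 + 24/2353)*(563 + (558 - 1*2465)) = (-1365 + 24*(1/2353))*(563 + (558 - 2465)) = (-1365 + 24/2353)*(563 - 1907) = -3211821/2353*(-1344) = 4316687424/2353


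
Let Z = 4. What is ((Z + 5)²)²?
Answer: 6561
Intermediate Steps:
((Z + 5)²)² = ((4 + 5)²)² = (9²)² = 81² = 6561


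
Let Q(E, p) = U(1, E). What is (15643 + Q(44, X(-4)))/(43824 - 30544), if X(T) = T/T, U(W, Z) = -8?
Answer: 3127/2656 ≈ 1.1773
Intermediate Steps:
X(T) = 1
Q(E, p) = -8
(15643 + Q(44, X(-4)))/(43824 - 30544) = (15643 - 8)/(43824 - 30544) = 15635/13280 = 15635*(1/13280) = 3127/2656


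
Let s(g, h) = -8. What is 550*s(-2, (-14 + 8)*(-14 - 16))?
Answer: -4400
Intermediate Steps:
550*s(-2, (-14 + 8)*(-14 - 16)) = 550*(-8) = -4400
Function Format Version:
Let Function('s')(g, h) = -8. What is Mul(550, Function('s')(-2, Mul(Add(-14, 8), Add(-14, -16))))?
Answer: -4400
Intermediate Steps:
Mul(550, Function('s')(-2, Mul(Add(-14, 8), Add(-14, -16)))) = Mul(550, -8) = -4400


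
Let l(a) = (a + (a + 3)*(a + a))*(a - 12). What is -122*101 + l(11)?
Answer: -12641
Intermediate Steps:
l(a) = (-12 + a)*(a + 2*a*(3 + a)) (l(a) = (a + (3 + a)*(2*a))*(-12 + a) = (a + 2*a*(3 + a))*(-12 + a) = (-12 + a)*(a + 2*a*(3 + a)))
-122*101 + l(11) = -122*101 + 11*(-84 - 17*11 + 2*11²) = -12322 + 11*(-84 - 187 + 2*121) = -12322 + 11*(-84 - 187 + 242) = -12322 + 11*(-29) = -12322 - 319 = -12641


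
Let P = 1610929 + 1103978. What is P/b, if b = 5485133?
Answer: 2714907/5485133 ≈ 0.49496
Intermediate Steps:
P = 2714907
P/b = 2714907/5485133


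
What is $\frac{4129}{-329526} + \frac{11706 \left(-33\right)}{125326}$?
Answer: $- \frac{63906352901}{20649087738} \approx -3.0949$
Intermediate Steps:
$\frac{4129}{-329526} + \frac{11706 \left(-33\right)}{125326} = 4129 \left(- \frac{1}{329526}\right) - \frac{193149}{62663} = - \frac{4129}{329526} - \frac{193149}{62663} = - \frac{63906352901}{20649087738}$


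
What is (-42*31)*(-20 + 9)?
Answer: 14322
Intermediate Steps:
(-42*31)*(-20 + 9) = -1302*(-11) = 14322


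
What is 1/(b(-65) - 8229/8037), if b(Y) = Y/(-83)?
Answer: -222357/53534 ≈ -4.1536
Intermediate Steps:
b(Y) = -Y/83 (b(Y) = Y*(-1/83) = -Y/83)
1/(b(-65) - 8229/8037) = 1/(-1/83*(-65) - 8229/8037) = 1/(65/83 - 8229*1/8037) = 1/(65/83 - 2743/2679) = 1/(-53534/222357) = -222357/53534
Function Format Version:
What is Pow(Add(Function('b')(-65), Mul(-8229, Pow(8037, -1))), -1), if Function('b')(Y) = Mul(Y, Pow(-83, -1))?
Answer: Rational(-222357, 53534) ≈ -4.1536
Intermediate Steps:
Function('b')(Y) = Mul(Rational(-1, 83), Y) (Function('b')(Y) = Mul(Y, Rational(-1, 83)) = Mul(Rational(-1, 83), Y))
Pow(Add(Function('b')(-65), Mul(-8229, Pow(8037, -1))), -1) = Pow(Add(Mul(Rational(-1, 83), -65), Mul(-8229, Pow(8037, -1))), -1) = Pow(Add(Rational(65, 83), Mul(-8229, Rational(1, 8037))), -1) = Pow(Add(Rational(65, 83), Rational(-2743, 2679)), -1) = Pow(Rational(-53534, 222357), -1) = Rational(-222357, 53534)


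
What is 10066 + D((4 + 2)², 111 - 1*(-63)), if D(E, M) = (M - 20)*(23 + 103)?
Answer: 29470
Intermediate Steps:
D(E, M) = -2520 + 126*M (D(E, M) = (-20 + M)*126 = -2520 + 126*M)
10066 + D((4 + 2)², 111 - 1*(-63)) = 10066 + (-2520 + 126*(111 - 1*(-63))) = 10066 + (-2520 + 126*(111 + 63)) = 10066 + (-2520 + 126*174) = 10066 + (-2520 + 21924) = 10066 + 19404 = 29470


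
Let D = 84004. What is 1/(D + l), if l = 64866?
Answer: 1/148870 ≈ 6.7173e-6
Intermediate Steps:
1/(D + l) = 1/(84004 + 64866) = 1/148870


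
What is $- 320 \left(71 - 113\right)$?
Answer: $13440$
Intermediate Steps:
$- 320 \left(71 - 113\right) = \left(-320\right) \left(-42\right) = 13440$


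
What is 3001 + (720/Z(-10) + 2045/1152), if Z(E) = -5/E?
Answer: 5118077/1152 ≈ 4442.8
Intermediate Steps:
3001 + (720/Z(-10) + 2045/1152) = 3001 + (720/((-5/(-10))) + 2045/1152) = 3001 + (720/((-5*(-⅒))) + 2045*(1/1152)) = 3001 + (720/(½) + 2045/1152) = 3001 + (720*2 + 2045/1152) = 3001 + (1440 + 2045/1152) = 3001 + 1660925/1152 = 5118077/1152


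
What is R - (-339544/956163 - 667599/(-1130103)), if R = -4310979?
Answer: -13271462261575436/3078526139 ≈ -4.3110e+6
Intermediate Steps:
R - (-339544/956163 - 667599/(-1130103)) = -4310979 - (-339544/956163 - 667599/(-1130103)) = -4310979 - (-339544*1/956163 - 667599*(-1/1130103)) = -4310979 - (-339544/956163 + 222533/376701) = -4310979 - 1*725395355/3078526139 = -4310979 - 725395355/3078526139 = -13271462261575436/3078526139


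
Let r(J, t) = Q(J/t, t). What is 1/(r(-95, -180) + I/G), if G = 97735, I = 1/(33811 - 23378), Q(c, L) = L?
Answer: -1019669255/183540465899 ≈ -0.0055556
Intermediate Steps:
r(J, t) = t
I = 1/10433 ≈ 9.5850e-5
1/(r(-95, -180) + I/G) = 1/(-180 + (1/10433)/97735) = 1/(-180 + (1/10433)*(1/97735)) = 1/(-180 + 1/1019669255) = 1/(-183540465899/1019669255) = -1019669255/183540465899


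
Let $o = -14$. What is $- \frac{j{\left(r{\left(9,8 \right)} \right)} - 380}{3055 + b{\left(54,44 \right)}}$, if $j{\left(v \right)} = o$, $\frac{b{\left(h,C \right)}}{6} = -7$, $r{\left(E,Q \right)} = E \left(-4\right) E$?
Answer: $\frac{394}{3013} \approx 0.13077$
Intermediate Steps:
$r{\left(E,Q \right)} = - 4 E^{2}$ ($r{\left(E,Q \right)} = - 4 E E = - 4 E^{2}$)
$b{\left(h,C \right)} = -42$ ($b{\left(h,C \right)} = 6 \left(-7\right) = -42$)
$j{\left(v \right)} = -14$
$- \frac{j{\left(r{\left(9,8 \right)} \right)} - 380}{3055 + b{\left(54,44 \right)}} = - \frac{-14 - 380}{3055 - 42} = - \frac{-394}{3013} = \left(-1\right) \left(- \frac{394}{3013}\right) = \frac{394}{3013}$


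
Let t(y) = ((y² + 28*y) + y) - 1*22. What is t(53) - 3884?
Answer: 440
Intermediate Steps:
t(y) = -22 + y² + 29*y (t(y) = (y² + 29*y) - 22 = -22 + y² + 29*y)
t(53) - 3884 = (-22 + 53² + 29*53) - 3884 = (-22 + 2809 + 1537) - 3884 = 4324 - 3884 = 440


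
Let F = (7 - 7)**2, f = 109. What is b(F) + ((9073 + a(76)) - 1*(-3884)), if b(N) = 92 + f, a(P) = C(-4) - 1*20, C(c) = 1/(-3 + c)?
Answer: 91965/7 ≈ 13138.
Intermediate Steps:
F = 0 (F = 0**2 = 0)
a(P) = -141/7 (a(P) = 1/(-3 - 4) - 1*20 = 1/(-7) - 20 = -1/7 - 20 = -141/7)
b(N) = 201 (b(N) = 92 + 109 = 201)
b(F) + ((9073 + a(76)) - 1*(-3884)) = 201 + ((9073 - 141/7) - 1*(-3884)) = 201 + (63370/7 + 3884) = 201 + 90558/7 = 91965/7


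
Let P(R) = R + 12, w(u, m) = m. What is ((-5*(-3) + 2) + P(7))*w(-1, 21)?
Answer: 756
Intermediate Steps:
P(R) = 12 + R
((-5*(-3) + 2) + P(7))*w(-1, 21) = ((-5*(-3) + 2) + (12 + 7))*21 = ((15 + 2) + 19)*21 = (17 + 19)*21 = 36*21 = 756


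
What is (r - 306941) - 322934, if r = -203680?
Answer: -833555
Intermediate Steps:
(r - 306941) - 322934 = (-203680 - 306941) - 322934 = -510621 - 322934 = -833555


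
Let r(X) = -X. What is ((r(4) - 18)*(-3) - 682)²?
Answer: 379456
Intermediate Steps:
((r(4) - 18)*(-3) - 682)² = ((-1*4 - 18)*(-3) - 682)² = ((-4 - 18)*(-3) - 682)² = (-22*(-3) - 682)² = (66 - 682)² = (-616)² = 379456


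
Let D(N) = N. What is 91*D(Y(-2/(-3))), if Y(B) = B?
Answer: 182/3 ≈ 60.667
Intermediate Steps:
91*D(Y(-2/(-3))) = 91*(-2/(-3)) = 91*(-2*(-⅓)) = 91*(⅔) = 182/3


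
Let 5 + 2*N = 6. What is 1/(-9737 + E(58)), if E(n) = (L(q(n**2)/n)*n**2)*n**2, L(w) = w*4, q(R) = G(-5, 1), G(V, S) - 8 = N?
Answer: 1/6624071 ≈ 1.5096e-7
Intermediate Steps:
N = 1/2 (N = -5/2 + (1/2)*6 = -5/2 + 3 = 1/2 ≈ 0.50000)
G(V, S) = 17/2 (G(V, S) = 8 + 1/2 = 17/2)
q(R) = 17/2
L(w) = 4*w
E(n) = 34*n**3 (E(n) = ((4*(17/(2*n)))*n**2)*n**2 = ((34/n)*n**2)*n**2 = (34*n)*n**2 = 34*n**3)
1/(-9737 + E(58)) = 1/(-9737 + 34*58**3) = 1/(-9737 + 34*195112) = 1/(-9737 + 6633808) = 1/6624071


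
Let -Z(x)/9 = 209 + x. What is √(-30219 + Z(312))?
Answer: 2*I*√8727 ≈ 186.84*I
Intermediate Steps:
Z(x) = -1881 - 9*x (Z(x) = -9*(209 + x) = -1881 - 9*x)
√(-30219 + Z(312)) = √(-30219 + (-1881 - 9*312)) = √(-30219 + (-1881 - 2808)) = √(-30219 - 4689) = √(-34908) = 2*I*√8727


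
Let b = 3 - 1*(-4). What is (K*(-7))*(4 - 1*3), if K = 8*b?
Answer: -392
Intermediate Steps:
b = 7 (b = 3 + 4 = 7)
K = 56 (K = 8*7 = 56)
(K*(-7))*(4 - 1*3) = (56*(-7))*(4 - 1*3) = -392*(4 - 3) = -392*1 = -392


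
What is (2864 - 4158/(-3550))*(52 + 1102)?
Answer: 5868873566/1775 ≈ 3.3064e+6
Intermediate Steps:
(2864 - 4158/(-3550))*(52 + 1102) = (2864 - 4158*(-1/3550))*1154 = (2864 + 2079/1775)*1154 = (5085679/1775)*1154 = 5868873566/1775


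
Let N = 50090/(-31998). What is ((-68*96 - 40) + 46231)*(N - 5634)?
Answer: -1192050456831/5333 ≈ -2.2352e+8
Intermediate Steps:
N = -25045/15999 (N = 50090*(-1/31998) = -25045/15999 ≈ -1.5654)
((-68*96 - 40) + 46231)*(N - 5634) = ((-68*96 - 40) + 46231)*(-25045/15999 - 5634) = ((-6528 - 40) + 46231)*(-90163411/15999) = (-6568 + 46231)*(-90163411/15999) = 39663*(-90163411/15999) = -1192050456831/5333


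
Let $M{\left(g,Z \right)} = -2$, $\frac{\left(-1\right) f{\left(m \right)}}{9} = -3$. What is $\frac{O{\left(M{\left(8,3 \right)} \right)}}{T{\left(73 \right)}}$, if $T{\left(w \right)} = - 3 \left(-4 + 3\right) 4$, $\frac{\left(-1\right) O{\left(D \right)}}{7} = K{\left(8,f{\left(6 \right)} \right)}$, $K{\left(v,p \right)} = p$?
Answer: $- \frac{63}{4} \approx -15.75$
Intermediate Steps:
$f{\left(m \right)} = 27$ ($f{\left(m \right)} = \left(-9\right) \left(-3\right) = 27$)
$O{\left(D \right)} = -189$ ($O{\left(D \right)} = \left(-7\right) 27 = -189$)
$T{\left(w \right)} = 12$ ($T{\left(w \right)} = \left(-3\right) \left(-1\right) 4 = 3 \cdot 4 = 12$)
$\frac{O{\left(M{\left(8,3 \right)} \right)}}{T{\left(73 \right)}} = - \frac{189}{12} = \left(-189\right) \frac{1}{12} = - \frac{63}{4}$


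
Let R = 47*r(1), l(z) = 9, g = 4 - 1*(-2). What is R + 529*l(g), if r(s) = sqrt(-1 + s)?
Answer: 4761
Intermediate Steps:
g = 6 (g = 4 + 2 = 6)
R = 0 (R = 47*sqrt(-1 + 1) = 47*sqrt(0) = 47*0 = 0)
R + 529*l(g) = 0 + 529*9 = 0 + 4761 = 4761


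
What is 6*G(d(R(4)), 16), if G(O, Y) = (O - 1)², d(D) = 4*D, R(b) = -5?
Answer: 2646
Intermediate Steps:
G(O, Y) = (-1 + O)²
6*G(d(R(4)), 16) = 6*(-1 + 4*(-5))² = 6*(-1 - 20)² = 6*(-21)² = 6*441 = 2646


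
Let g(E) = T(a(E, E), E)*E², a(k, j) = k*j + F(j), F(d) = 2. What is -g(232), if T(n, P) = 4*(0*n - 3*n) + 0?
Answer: 34765567488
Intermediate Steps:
a(k, j) = 2 + j*k (a(k, j) = k*j + 2 = j*k + 2 = 2 + j*k)
T(n, P) = -12*n (T(n, P) = 4*(0 - 3*n) + 0 = 4*(-3*n) + 0 = -12*n + 0 = -12*n)
g(E) = E²*(-24 - 12*E²) (g(E) = (-12*(2 + E*E))*E² = (-12*(2 + E²))*E² = (-24 - 12*E²)*E² = E²*(-24 - 12*E²))
-g(232) = -12*232²*(-2 - 1*232²) = -12*53824*(-2 - 1*53824) = -12*53824*(-2 - 53824) = -12*53824*(-53826) = -1*(-34765567488) = 34765567488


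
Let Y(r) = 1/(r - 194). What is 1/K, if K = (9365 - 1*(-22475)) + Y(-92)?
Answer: 286/9106239 ≈ 3.1407e-5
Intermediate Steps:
Y(r) = 1/(-194 + r)
K = 9106239/286 (K = (9365 - 1*(-22475)) + 1/(-194 - 92) = (9365 + 22475) + 1/(-286) = 31840 - 1/286 = 9106239/286 ≈ 31840.)
1/K = 1/(9106239/286) = 286/9106239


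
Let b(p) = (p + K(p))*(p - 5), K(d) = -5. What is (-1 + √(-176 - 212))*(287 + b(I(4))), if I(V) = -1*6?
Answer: -408 + 816*I*√97 ≈ -408.0 + 8036.7*I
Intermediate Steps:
I(V) = -6
b(p) = (-5 + p)² (b(p) = (p - 5)*(p - 5) = (-5 + p)*(-5 + p) = (-5 + p)²)
(-1 + √(-176 - 212))*(287 + b(I(4))) = (-1 + √(-176 - 212))*(287 + (25 + (-6)² - 10*(-6))) = (-1 + √(-388))*(287 + (25 + 36 + 60)) = (-1 + 2*I*√97)*(287 + 121) = (-1 + 2*I*√97)*408 = -408 + 816*I*√97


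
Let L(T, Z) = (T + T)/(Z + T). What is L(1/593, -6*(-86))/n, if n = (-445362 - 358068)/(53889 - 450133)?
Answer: 396244/122920371135 ≈ 3.2236e-6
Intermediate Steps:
L(T, Z) = 2*T/(T + Z) (L(T, Z) = (2*T)/(T + Z) = 2*T/(T + Z))
n = 401715/198122 (n = -803430/(-396244) = -803430*(-1/396244) = 401715/198122 ≈ 2.0276)
L(1/593, -6*(-86))/n = (2/(593*(1/593 - 6*(-86))))/(401715/198122) = (2*(1/593)/(1/593 + 516))*(198122/401715) = (2*(1/593)/(305989/593))*(198122/401715) = (2*(1/593)*(593/305989))*(198122/401715) = (2/305989)*(198122/401715) = 396244/122920371135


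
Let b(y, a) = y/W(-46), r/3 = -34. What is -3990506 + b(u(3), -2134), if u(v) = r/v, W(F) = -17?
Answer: -3990504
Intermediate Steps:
r = -102 (r = 3*(-34) = -102)
u(v) = -102/v
b(y, a) = -y/17 (b(y, a) = y/(-17) = y*(-1/17) = -y/17)
-3990506 + b(u(3), -2134) = -3990506 - (-6)/3 = -3990506 - 1/17*(-34) = -3990506 + 2 = -3990504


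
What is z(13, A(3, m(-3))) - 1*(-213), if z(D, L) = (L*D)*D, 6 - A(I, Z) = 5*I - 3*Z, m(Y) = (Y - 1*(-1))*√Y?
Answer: -1308 - 1014*I*√3 ≈ -1308.0 - 1756.3*I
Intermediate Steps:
m(Y) = √Y*(1 + Y) (m(Y) = (Y + 1)*√Y = (1 + Y)*√Y = √Y*(1 + Y))
A(I, Z) = 6 - 5*I + 3*Z (A(I, Z) = 6 - (5*I - 3*Z) = 6 - (-3*Z + 5*I) = 6 + (-5*I + 3*Z) = 6 - 5*I + 3*Z)
z(D, L) = L*D² (z(D, L) = (D*L)*D = L*D²)
z(13, A(3, m(-3))) - 1*(-213) = (6 - 5*3 + 3*(√(-3)*(1 - 3)))*13² - 1*(-213) = (6 - 15 + 3*((I*√3)*(-2)))*169 + 213 = (6 - 15 + 3*(-2*I*√3))*169 + 213 = (6 - 15 - 6*I*√3)*169 + 213 = (-9 - 6*I*√3)*169 + 213 = (-1521 - 1014*I*√3) + 213 = -1308 - 1014*I*√3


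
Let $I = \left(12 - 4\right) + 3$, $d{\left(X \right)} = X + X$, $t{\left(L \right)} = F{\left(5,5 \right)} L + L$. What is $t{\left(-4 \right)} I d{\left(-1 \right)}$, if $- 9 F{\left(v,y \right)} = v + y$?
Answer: $- \frac{88}{9} \approx -9.7778$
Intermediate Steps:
$F{\left(v,y \right)} = - \frac{v}{9} - \frac{y}{9}$ ($F{\left(v,y \right)} = - \frac{v + y}{9} = - \frac{v}{9} - \frac{y}{9}$)
$t{\left(L \right)} = - \frac{L}{9}$ ($t{\left(L \right)} = \left(\left(- \frac{1}{9}\right) 5 - \frac{5}{9}\right) L + L = \left(- \frac{5}{9} - \frac{5}{9}\right) L + L = - \frac{10 L}{9} + L = - \frac{L}{9}$)
$d{\left(X \right)} = 2 X$
$I = 11$ ($I = 8 + 3 = 11$)
$t{\left(-4 \right)} I d{\left(-1 \right)} = \left(- \frac{1}{9}\right) \left(-4\right) 11 \cdot 2 \left(-1\right) = \frac{4}{9} \cdot 11 \left(-2\right) = \frac{44}{9} \left(-2\right) = - \frac{88}{9}$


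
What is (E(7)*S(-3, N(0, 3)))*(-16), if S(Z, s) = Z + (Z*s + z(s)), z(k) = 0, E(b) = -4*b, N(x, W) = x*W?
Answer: -1344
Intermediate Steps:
N(x, W) = W*x
S(Z, s) = Z + Z*s (S(Z, s) = Z + (Z*s + 0) = Z + Z*s)
(E(7)*S(-3, N(0, 3)))*(-16) = ((-4*7)*(-3*(1 + 3*0)))*(-16) = -(-84)*(1 + 0)*(-16) = -(-84)*(-16) = -28*(-3)*(-16) = 84*(-16) = -1344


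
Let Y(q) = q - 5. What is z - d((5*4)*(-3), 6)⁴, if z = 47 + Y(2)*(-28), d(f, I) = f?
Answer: -12959869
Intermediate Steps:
Y(q) = -5 + q
z = 131 (z = 47 + (-5 + 2)*(-28) = 47 - 3*(-28) = 47 + 84 = 131)
z - d((5*4)*(-3), 6)⁴ = 131 - ((5*4)*(-3))⁴ = 131 - (20*(-3))⁴ = 131 - 1*(-60)⁴ = 131 - 1*12960000 = 131 - 12960000 = -12959869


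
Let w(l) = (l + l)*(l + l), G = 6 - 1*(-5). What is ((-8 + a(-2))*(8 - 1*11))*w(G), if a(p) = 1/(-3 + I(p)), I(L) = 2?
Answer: 13068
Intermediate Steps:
a(p) = -1 (a(p) = 1/(-3 + 2) = 1/(-1) = -1)
G = 11 (G = 6 + 5 = 11)
w(l) = 4*l**2 (w(l) = (2*l)*(2*l) = 4*l**2)
((-8 + a(-2))*(8 - 1*11))*w(G) = ((-8 - 1)*(8 - 1*11))*(4*11**2) = (-9*(8 - 11))*(4*121) = -9*(-3)*484 = 27*484 = 13068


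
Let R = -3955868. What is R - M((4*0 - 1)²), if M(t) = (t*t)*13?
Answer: -3955881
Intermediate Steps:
M(t) = 13*t² (M(t) = t²*13 = 13*t²)
R - M((4*0 - 1)²) = -3955868 - 13*((4*0 - 1)²)² = -3955868 - 13*((0 - 1)²)² = -3955868 - 13*((-1)²)² = -3955868 - 13*1² = -3955868 - 13 = -3955881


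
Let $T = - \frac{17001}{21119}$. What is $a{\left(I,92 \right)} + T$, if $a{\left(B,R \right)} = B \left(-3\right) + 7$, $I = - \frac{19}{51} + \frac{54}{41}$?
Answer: $\frac{49479879}{14719943} \approx 3.3614$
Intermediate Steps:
$I = \frac{1975}{2091}$ ($I = \left(-19\right) \frac{1}{51} + 54 \cdot \frac{1}{41} = - \frac{19}{51} + \frac{54}{41} = \frac{1975}{2091} \approx 0.94452$)
$T = - \frac{17001}{21119}$ ($T = \left(-17001\right) \frac{1}{21119} = - \frac{17001}{21119} \approx -0.80501$)
$a{\left(B,R \right)} = 7 - 3 B$ ($a{\left(B,R \right)} = - 3 B + 7 = 7 - 3 B$)
$a{\left(I,92 \right)} + T = \left(7 - \frac{1975}{697}\right) - \frac{17001}{21119} = \frac{2904}{697} - \frac{17001}{21119} = \frac{49479879}{14719943}$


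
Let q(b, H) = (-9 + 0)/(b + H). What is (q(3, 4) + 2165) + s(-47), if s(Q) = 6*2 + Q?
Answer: 14901/7 ≈ 2128.7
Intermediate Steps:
q(b, H) = -9/(H + b)
s(Q) = 12 + Q
(q(3, 4) + 2165) + s(-47) = (-9/(4 + 3) + 2165) + (12 - 47) = (-9/7 + 2165) - 35 = 15146/7 - 35 = 14901/7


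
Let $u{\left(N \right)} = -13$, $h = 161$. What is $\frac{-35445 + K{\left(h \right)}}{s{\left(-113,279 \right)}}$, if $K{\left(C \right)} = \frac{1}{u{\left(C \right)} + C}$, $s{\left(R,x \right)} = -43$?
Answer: $\frac{5245859}{6364} \approx 824.3$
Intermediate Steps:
$K{\left(C \right)} = \frac{1}{-13 + C}$
$\frac{-35445 + K{\left(h \right)}}{s{\left(-113,279 \right)}} = \frac{-35445 + \frac{1}{-13 + 161}}{-43} = \left(-35445 + \frac{1}{148}\right) \left(- \frac{1}{43}\right) = \left(- \frac{5245859}{148}\right) \left(- \frac{1}{43}\right) = \frac{5245859}{6364}$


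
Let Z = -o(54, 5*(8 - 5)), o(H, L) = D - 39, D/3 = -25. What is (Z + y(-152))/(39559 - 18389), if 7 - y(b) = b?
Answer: 273/21170 ≈ 0.012896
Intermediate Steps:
D = -75 (D = 3*(-25) = -75)
o(H, L) = -114 (o(H, L) = -75 - 39 = -114)
y(b) = 7 - b
Z = 114 (Z = -1*(-114) = 114)
(Z + y(-152))/(39559 - 18389) = (114 + (7 - 1*(-152)))/(39559 - 18389) = (114 + (7 + 152))/21170 = (114 + 159)*(1/21170) = 273*(1/21170) = 273/21170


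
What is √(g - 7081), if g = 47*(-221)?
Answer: 2*I*√4367 ≈ 132.17*I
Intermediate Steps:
g = -10387
√(g - 7081) = √(-10387 - 7081) = √(-17468) = 2*I*√4367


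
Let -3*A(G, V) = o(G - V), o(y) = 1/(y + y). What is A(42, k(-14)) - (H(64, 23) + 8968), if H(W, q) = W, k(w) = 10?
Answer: -1734145/192 ≈ -9032.0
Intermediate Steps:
o(y) = 1/(2*y)
A(G, V) = -1/(6*(G - V))
A(42, k(-14)) - (H(64, 23) + 8968) = -1/(-6*10 + 6*42) - (64 + 8968) = -1/(-60 + 252) - 1*9032 = -1/192 - 9032 = -1734145/192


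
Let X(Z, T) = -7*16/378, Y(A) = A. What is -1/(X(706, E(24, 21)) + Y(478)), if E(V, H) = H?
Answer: -27/12898 ≈ -0.0020933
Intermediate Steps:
X(Z, T) = -8/27 (X(Z, T) = -112*1/378 = -8/27)
-1/(X(706, E(24, 21)) + Y(478)) = -1/(-8/27 + 478) = -1/12898/27 = -1*27/12898 = -27/12898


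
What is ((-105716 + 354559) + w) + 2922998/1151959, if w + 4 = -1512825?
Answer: -1456057125576/1151959 ≈ -1.2640e+6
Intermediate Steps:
w = -1512829 (w = -4 - 1512825 = -1512829)
((-105716 + 354559) + w) + 2922998/1151959 = ((-105716 + 354559) - 1512829) + 2922998/1151959 = (248843 - 1512829) + 2922998*(1/1151959) = -1263986 + 2922998/1151959 = -1456057125576/1151959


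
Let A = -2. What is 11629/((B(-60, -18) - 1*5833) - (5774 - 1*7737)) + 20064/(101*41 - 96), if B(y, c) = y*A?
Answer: 5640139/3033750 ≈ 1.8591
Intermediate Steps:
B(y, c) = -2*y (B(y, c) = y*(-2) = -2*y)
11629/((B(-60, -18) - 1*5833) - (5774 - 1*7737)) + 20064/(101*41 - 96) = 11629/((-2*(-60) - 1*5833) - (5774 - 1*7737)) + 20064/(101*41 - 96) = 11629/((120 - 5833) - (5774 - 7737)) + 20064/(4141 - 96) = 11629/(-5713 - 1*(-1963)) + 20064/4045 = 11629/(-5713 + 1963) + 20064*(1/4045) = 11629/(-3750) + 20064/4045 = 11629*(-1/3750) + 20064/4045 = -11629/3750 + 20064/4045 = 5640139/3033750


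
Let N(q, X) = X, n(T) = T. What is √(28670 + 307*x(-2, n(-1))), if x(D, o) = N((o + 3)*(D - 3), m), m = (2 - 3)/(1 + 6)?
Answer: √1402681/7 ≈ 169.19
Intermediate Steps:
m = -⅐ (m = -1/7 = -1*⅐ = -⅐ ≈ -0.14286)
x(D, o) = -⅐
√(28670 + 307*x(-2, n(-1))) = √(28670 + 307*(-⅐)) = √(28670 - 307/7) = √(200383/7) = √1402681/7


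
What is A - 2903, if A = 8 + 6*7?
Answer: -2853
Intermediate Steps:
A = 50 (A = 8 + 42 = 50)
A - 2903 = 50 - 2903 = -2853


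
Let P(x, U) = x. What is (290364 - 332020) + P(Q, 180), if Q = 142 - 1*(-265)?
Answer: -41249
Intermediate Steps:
Q = 407 (Q = 142 + 265 = 407)
(290364 - 332020) + P(Q, 180) = (290364 - 332020) + 407 = -41656 + 407 = -41249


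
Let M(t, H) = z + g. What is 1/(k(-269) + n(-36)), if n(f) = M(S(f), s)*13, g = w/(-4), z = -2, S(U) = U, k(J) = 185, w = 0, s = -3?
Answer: 1/159 ≈ 0.0062893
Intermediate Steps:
g = 0 (g = 0/(-4) = 0*(-1/4) = 0)
M(t, H) = -2 (M(t, H) = -2 + 0 = -2)
n(f) = -26 (n(f) = -2*13 = -26)
1/(k(-269) + n(-36)) = 1/(185 - 26) = 1/159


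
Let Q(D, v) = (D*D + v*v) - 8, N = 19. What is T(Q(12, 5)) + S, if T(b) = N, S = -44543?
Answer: -44524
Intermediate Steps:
Q(D, v) = -8 + D² + v² (Q(D, v) = (D² + v²) - 8 = -8 + D² + v²)
T(b) = 19
T(Q(12, 5)) + S = 19 - 44543 = -44524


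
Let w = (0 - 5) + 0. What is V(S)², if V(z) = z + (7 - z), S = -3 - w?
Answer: 49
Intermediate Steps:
w = -5 (w = -5 + 0 = -5)
S = 2 (S = -3 - 1*(-5) = -3 + 5 = 2)
V(z) = 7
V(S)² = 7² = 49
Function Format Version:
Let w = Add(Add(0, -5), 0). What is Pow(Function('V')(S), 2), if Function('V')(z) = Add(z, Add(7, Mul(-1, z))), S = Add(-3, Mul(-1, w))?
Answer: 49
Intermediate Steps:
w = -5 (w = Add(-5, 0) = -5)
S = 2 (S = Add(-3, Mul(-1, -5)) = Add(-3, 5) = 2)
Function('V')(z) = 7
Pow(Function('V')(S), 2) = Pow(7, 2) = 49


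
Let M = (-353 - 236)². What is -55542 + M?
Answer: 291379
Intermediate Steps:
M = 346921 (M = (-589)² = 346921)
-55542 + M = -55542 + 346921 = 291379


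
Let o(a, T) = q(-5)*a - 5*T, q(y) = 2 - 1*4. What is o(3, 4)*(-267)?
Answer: 6942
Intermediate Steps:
q(y) = -2 (q(y) = 2 - 4 = -2)
o(a, T) = -5*T - 2*a (o(a, T) = -2*a - 5*T = -5*T - 2*a)
o(3, 4)*(-267) = (-5*4 - 2*3)*(-267) = (-20 - 6)*(-267) = -26*(-267) = 6942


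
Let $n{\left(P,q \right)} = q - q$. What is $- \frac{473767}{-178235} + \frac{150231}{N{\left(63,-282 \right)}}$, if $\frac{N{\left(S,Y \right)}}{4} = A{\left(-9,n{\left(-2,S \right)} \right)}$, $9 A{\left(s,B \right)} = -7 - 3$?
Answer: $- \frac{48193769977}{1425880} \approx -33799.0$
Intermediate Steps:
$n{\left(P,q \right)} = 0$
$A{\left(s,B \right)} = - \frac{10}{9}$ ($A{\left(s,B \right)} = \frac{-7 - 3}{9} = \frac{1}{9} \left(-10\right) = - \frac{10}{9}$)
$N{\left(S,Y \right)} = - \frac{40}{9}$ ($N{\left(S,Y \right)} = 4 \left(- \frac{10}{9}\right) = - \frac{40}{9}$)
$- \frac{473767}{-178235} + \frac{150231}{N{\left(63,-282 \right)}} = - \frac{473767}{-178235} + \frac{150231}{- \frac{40}{9}} = \left(-473767\right) \left(- \frac{1}{178235}\right) + 150231 \left(- \frac{9}{40}\right) = \frac{473767}{178235} - \frac{1352079}{40} = - \frac{48193769977}{1425880}$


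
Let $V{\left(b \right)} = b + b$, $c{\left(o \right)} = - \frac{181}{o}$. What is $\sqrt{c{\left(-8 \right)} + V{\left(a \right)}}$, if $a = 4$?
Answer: $\frac{7 \sqrt{10}}{4} \approx 5.534$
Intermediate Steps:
$V{\left(b \right)} = 2 b$
$\sqrt{c{\left(-8 \right)} + V{\left(a \right)}} = \sqrt{- \frac{181}{-8} + 2 \cdot 4} = \sqrt{\left(-181\right) \left(- \frac{1}{8}\right) + 8} = \sqrt{\frac{181}{8} + 8} = \sqrt{\frac{245}{8}} = \frac{7 \sqrt{10}}{4}$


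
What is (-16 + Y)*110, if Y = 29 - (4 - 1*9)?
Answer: 1980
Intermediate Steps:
Y = 34 (Y = 29 - (4 - 9) = 29 - 1*(-5) = 29 + 5 = 34)
(-16 + Y)*110 = (-16 + 34)*110 = 18*110 = 1980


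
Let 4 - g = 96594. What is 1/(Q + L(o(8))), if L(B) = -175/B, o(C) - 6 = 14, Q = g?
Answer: -4/386395 ≈ -1.0352e-5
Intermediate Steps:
g = -96590 (g = 4 - 1*96594 = 4 - 96594 = -96590)
Q = -96590
o(C) = 20 (o(C) = 6 + 14 = 20)
L(B) = -175/B
1/(Q + L(o(8))) = 1/(-96590 - 175/20) = 1/(-96590 - 175*1/20) = 1/(-96590 - 35/4) = 1/(-386395/4) = -4/386395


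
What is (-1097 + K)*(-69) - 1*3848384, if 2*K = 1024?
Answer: -3808019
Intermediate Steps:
K = 512 (K = (1/2)*1024 = 512)
(-1097 + K)*(-69) - 1*3848384 = (-1097 + 512)*(-69) - 1*3848384 = -585*(-69) - 3848384 = 40365 - 3848384 = -3808019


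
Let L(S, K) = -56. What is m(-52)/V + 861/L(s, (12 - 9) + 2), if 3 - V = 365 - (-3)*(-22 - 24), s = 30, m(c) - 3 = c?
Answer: -485/32 ≈ -15.156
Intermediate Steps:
m(c) = 3 + c
V = -224 (V = 3 - (365 - (-3)*(-22 - 24)) = 3 - (365 - (-3)*(-46)) = 3 - (365 - 1*138) = 3 - (365 - 138) = 3 - 1*227 = 3 - 227 = -224)
m(-52)/V + 861/L(s, (12 - 9) + 2) = (3 - 52)/(-224) + 861/(-56) = -49*(-1/224) + 861*(-1/56) = 7/32 - 123/8 = -485/32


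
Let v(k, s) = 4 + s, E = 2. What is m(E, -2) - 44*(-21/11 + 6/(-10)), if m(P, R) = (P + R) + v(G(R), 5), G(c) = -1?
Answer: 597/5 ≈ 119.40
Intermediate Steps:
m(P, R) = 9 + P + R (m(P, R) = (P + R) + (4 + 5) = (P + R) + 9 = 9 + P + R)
m(E, -2) - 44*(-21/11 + 6/(-10)) = (9 + 2 - 2) - 44*(-21/11 + 6/(-10)) = 9 - 44*(-21*1/11 + 6*(-⅒)) = 9 - 44*(-21/11 - ⅗) = 9 - 44*(-138/55) = 9 + 552/5 = 597/5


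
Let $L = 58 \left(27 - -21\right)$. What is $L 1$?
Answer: $2784$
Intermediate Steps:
$L = 2784$ ($L = 58 \left(27 + 21\right) = 58 \cdot 48 = 2784$)
$L 1 = 2784 \cdot 1 = 2784$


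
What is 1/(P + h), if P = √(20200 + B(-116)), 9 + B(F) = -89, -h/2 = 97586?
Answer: -97586/19046044741 - 23*√38/38092089482 ≈ -5.1274e-6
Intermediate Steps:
h = -195172 (h = -2*97586 = -195172)
B(F) = -98 (B(F) = -9 - 89 = -98)
P = 23*√38 (P = √(20200 - 98) = √20102 = 23*√38 ≈ 141.78)
1/(P + h) = 1/(23*√38 - 195172) = 1/(-195172 + 23*√38)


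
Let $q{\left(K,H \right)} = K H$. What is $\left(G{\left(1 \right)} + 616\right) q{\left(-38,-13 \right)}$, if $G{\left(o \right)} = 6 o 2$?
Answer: $310232$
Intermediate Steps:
$G{\left(o \right)} = 12 o$
$q{\left(K,H \right)} = H K$
$\left(G{\left(1 \right)} + 616\right) q{\left(-38,-13 \right)} = \left(12 \cdot 1 + 616\right) \left(\left(-13\right) \left(-38\right)\right) = \left(12 + 616\right) 494 = 628 \cdot 494 = 310232$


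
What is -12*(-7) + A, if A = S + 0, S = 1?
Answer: 85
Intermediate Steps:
A = 1 (A = 1 + 0 = 1)
-12*(-7) + A = -12*(-7) + 1 = 84 + 1 = 85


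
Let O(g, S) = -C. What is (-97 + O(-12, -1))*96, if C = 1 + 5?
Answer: -9888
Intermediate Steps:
C = 6
O(g, S) = -6 (O(g, S) = -1*6 = -6)
(-97 + O(-12, -1))*96 = (-97 - 6)*96 = -103*96 = -9888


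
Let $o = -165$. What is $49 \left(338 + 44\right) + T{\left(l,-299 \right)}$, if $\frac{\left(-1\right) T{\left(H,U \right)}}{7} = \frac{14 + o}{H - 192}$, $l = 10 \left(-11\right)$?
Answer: $\frac{37429}{2} \approx 18715.0$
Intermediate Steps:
$l = -110$
$T{\left(H,U \right)} = \frac{1057}{-192 + H}$ ($T{\left(H,U \right)} = - 7 \frac{14 - 165}{H - 192} = - 7 \left(- \frac{151}{-192 + H}\right) = \frac{1057}{-192 + H}$)
$49 \left(338 + 44\right) + T{\left(l,-299 \right)} = 49 \left(338 + 44\right) + \frac{1057}{-192 - 110} = 49 \cdot 382 + \frac{1057}{-302} = 18718 + 1057 \left(- \frac{1}{302}\right) = 18718 - \frac{7}{2} = \frac{37429}{2}$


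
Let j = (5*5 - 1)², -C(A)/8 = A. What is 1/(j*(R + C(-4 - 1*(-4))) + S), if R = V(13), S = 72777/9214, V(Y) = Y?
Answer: 542/4062777 ≈ 0.00013341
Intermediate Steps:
S = 4281/542 (S = 72777*(1/9214) = 4281/542 ≈ 7.8985)
C(A) = -8*A
R = 13
j = 576 (j = (25 - 1)² = 24² = 576)
1/(j*(R + C(-4 - 1*(-4))) + S) = 1/(576*(13 - 8*(-4 - 1*(-4))) + 4281/542) = 1/(576*(13 - 8*(-4 + 4)) + 4281/542) = 1/(576*(13 - 8*0) + 4281/542) = 1/(576*(13 + 0) + 4281/542) = 1/(576*13 + 4281/542) = 1/(7488 + 4281/542) = 1/(4062777/542) = 542/4062777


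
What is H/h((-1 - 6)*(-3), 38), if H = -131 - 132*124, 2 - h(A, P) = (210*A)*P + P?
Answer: 16499/167616 ≈ 0.098433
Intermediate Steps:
h(A, P) = 2 - P - 210*A*P (h(A, P) = 2 - ((210*A)*P + P) = 2 - (210*A*P + P) = 2 - (P + 210*A*P) = 2 + (-P - 210*A*P) = 2 - P - 210*A*P)
H = -16499 (H = -131 - 16368 = -16499)
H/h((-1 - 6)*(-3), 38) = -16499/(2 - 1*38 - 210*(-1 - 6)*(-3)*38) = -16499/(2 - 38 - 210*(-7*(-3))*38) = -16499/(2 - 38 - 210*21*38) = -16499/(2 - 38 - 167580) = -16499/(-167616) = -16499*(-1/167616) = 16499/167616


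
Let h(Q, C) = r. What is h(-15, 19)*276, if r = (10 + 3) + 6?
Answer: 5244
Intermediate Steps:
r = 19 (r = 13 + 6 = 19)
h(Q, C) = 19
h(-15, 19)*276 = 19*276 = 5244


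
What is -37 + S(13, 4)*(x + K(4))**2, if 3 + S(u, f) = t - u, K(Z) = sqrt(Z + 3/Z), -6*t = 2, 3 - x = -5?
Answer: -13919/12 - 392*sqrt(19)/3 ≈ -1729.5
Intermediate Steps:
x = 8 (x = 3 - 1*(-5) = 3 + 5 = 8)
t = -1/3 (t = -1/6*2 = -1/3 ≈ -0.33333)
S(u, f) = -10/3 - u (S(u, f) = -3 + (-1/3 - u) = -10/3 - u)
-37 + S(13, 4)*(x + K(4))**2 = -37 + (-10/3 - 1*13)*(8 + sqrt(4 + 3/4))**2 = -37 + (-10/3 - 13)*(8 + sqrt(4 + 3*(1/4)))**2 = -37 - 49*(8 + sqrt(4 + 3/4))**2/3 = -37 - 49*(8 + sqrt(19/4))**2/3 = -37 - 49*(8 + sqrt(19)/2)**2/3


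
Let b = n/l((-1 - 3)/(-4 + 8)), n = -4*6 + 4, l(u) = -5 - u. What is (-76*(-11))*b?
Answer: 4180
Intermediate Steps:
n = -20 (n = -24 + 4 = -20)
b = 5 (b = -20/(-5 - (-1 - 3)/(-4 + 8)) = -20/(-5 - (-4)/4) = -20/(-5 - 1*(-1)) = -20/(-5 + 1) = -20/(-4) = -20*(-¼) = 5)
(-76*(-11))*b = -76*(-11)*5 = 836*5 = 4180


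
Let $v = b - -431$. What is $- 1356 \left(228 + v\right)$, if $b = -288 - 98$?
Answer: $-370188$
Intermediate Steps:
$b = -386$ ($b = -288 - 98 = -386$)
$v = 45$ ($v = -386 - -431 = -386 + 431 = 45$)
$- 1356 \left(228 + v\right) = - 1356 \left(228 + 45\right) = \left(-1356\right) 273 = -370188$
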